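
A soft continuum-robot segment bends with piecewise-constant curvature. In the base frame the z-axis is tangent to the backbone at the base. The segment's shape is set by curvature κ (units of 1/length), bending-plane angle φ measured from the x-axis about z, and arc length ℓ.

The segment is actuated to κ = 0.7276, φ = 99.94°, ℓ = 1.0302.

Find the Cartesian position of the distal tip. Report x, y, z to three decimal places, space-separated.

θ = κ·ℓ = 0.7276 × 1.0302 = 0.74957 rad
ρ = (1 − cos θ)/κ = (1 − 0.73198)/0.7276 = 0.36836
z = sin θ / κ = 0.68133/0.7276 = 0.93640
x = ρ cos φ = 0.36836 × cos(99.94°) = -0.06359
y = ρ sin φ = 0.36836 × sin(99.94°) = 0.36283

-0.064 0.363 0.936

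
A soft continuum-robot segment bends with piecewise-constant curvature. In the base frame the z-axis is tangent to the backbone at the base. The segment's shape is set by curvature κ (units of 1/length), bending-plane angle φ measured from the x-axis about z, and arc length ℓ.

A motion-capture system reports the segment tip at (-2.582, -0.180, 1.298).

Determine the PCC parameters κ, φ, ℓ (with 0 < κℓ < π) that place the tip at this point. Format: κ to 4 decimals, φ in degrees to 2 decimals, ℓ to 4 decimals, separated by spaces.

ρ = √(x²+y²) = √(-2.582² + -0.180²) = 2.58827
φ = atan2(y, x) mod 360° = atan2(-0.180, -2.582) = 183.9878°
|p|² = ρ² + z² = 2.58827² + 1.298² = 8.38393
κ = 2ρ / |p|² = 2×2.58827 / 8.38393 = 0.61744
θ = 2·atan2(ρ, z) = 2·atan2(2.58827, 1.298) = 2.21191 rad
ℓ = θ/κ = 2.21191/0.61744 = 3.58241

0.6174 183.99 3.5824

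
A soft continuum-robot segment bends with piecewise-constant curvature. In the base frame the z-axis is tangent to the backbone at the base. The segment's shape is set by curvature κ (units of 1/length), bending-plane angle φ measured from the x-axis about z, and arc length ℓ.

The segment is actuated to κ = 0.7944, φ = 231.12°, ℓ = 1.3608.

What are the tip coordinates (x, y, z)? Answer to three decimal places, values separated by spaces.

θ = κ·ℓ = 0.7944 × 1.3608 = 1.08102 rad
ρ = (1 − cos θ)/κ = (1 − 0.47043)/0.7944 = 0.66663
z = sin θ / κ = 0.88244/0.7944 = 1.11082
x = ρ cos φ = 0.66663 × cos(231.12°) = -0.41844
y = ρ sin φ = 0.66663 × sin(231.12°) = -0.51895

-0.418 -0.519 1.111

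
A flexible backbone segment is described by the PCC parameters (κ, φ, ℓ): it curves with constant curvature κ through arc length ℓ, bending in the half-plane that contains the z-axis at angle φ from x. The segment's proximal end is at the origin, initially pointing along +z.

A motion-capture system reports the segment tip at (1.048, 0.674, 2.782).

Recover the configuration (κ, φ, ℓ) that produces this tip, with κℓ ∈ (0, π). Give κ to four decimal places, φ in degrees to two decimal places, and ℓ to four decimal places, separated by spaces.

0.2682 32.75 3.1403

ρ = √(x²+y²) = √(1.048² + 0.674²) = 1.24603
φ = atan2(y, x) mod 360° = atan2(0.674, 1.048) = 32.7463°
|p|² = ρ² + z² = 1.24603² + 2.782² = 9.29210
κ = 2ρ / |p|² = 2×1.24603 / 9.29210 = 0.26819
θ = 2·atan2(ρ, z) = 2·atan2(1.24603, 2.782) = 0.84219 rad
ℓ = θ/κ = 0.84219/0.26819 = 3.14028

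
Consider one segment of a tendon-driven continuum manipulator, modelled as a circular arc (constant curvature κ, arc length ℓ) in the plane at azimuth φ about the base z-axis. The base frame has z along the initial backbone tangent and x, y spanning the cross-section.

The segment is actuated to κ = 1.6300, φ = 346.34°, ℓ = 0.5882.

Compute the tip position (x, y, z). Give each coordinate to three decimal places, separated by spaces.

θ = κ·ℓ = 1.6300 × 0.5882 = 0.95877 rad
ρ = (1 − cos θ)/κ = (1 − 0.57453)/1.6300 = 0.26102
z = sin θ / κ = 0.81848/1.6300 = 0.50214
x = ρ cos φ = 0.26102 × cos(346.34°) = 0.25364
y = ρ sin φ = 0.26102 × sin(346.34°) = -0.06164

0.254 -0.062 0.502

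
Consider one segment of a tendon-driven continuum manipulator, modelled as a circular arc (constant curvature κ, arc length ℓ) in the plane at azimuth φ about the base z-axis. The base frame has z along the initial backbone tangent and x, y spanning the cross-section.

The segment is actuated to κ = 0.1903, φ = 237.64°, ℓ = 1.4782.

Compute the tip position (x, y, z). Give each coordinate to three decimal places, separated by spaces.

θ = κ·ℓ = 0.1903 × 1.4782 = 0.28130 rad
ρ = (1 − cos θ)/κ = (1 − 0.96069)/0.1903 = 0.20654
z = sin θ / κ = 0.27761/0.1903 = 1.45878
x = ρ cos φ = 0.20654 × cos(237.64°) = -0.11055
y = ρ sin φ = 0.20654 × sin(237.64°) = -0.17447

-0.111 -0.174 1.459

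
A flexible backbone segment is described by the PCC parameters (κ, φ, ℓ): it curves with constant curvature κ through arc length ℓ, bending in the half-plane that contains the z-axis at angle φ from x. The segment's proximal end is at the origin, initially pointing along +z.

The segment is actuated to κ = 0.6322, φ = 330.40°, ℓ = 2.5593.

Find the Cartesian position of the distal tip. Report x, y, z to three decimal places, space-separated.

1.440 -0.818 1.580

θ = κ·ℓ = 0.6322 × 2.5593 = 1.61799 rad
ρ = (1 − cos θ)/κ = (1 − -0.04718)/0.6322 = 1.65640
z = sin θ / κ = 0.99889/0.6322 = 1.58002
x = ρ cos φ = 1.65640 × cos(330.40°) = 1.44023
y = ρ sin φ = 1.65640 × sin(330.40°) = -0.81816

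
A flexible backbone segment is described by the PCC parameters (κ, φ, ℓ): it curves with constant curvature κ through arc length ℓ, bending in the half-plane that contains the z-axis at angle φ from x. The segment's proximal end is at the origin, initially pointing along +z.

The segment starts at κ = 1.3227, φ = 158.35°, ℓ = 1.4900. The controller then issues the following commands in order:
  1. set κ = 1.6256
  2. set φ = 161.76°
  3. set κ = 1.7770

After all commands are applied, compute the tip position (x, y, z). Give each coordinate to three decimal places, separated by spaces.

-1.005 0.331 0.267

initial: κ=1.3227, φ=158.35°, ℓ=1.4900
cmd 1: set κ=1.6256 → (κ,φ,ℓ)=(1.6256,158.35°,1.4900) → tip=(-1.0018,0.3977,0.4054)
cmd 2: set φ=161.76° → (κ,φ,ℓ)=(1.6256,161.76°,1.4900) → tip=(-1.0237,0.3374,0.4054)
cmd 3: set κ=1.7770 → (κ,φ,ℓ)=(1.7770,161.76°,1.4900) → tip=(-1.0051,0.3312,0.2668)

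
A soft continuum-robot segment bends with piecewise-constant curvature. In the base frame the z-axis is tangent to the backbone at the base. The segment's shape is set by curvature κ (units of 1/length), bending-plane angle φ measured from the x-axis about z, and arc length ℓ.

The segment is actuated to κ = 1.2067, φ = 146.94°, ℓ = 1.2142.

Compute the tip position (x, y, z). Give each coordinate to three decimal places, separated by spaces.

θ = κ·ℓ = 1.2067 × 1.2142 = 1.46518 rad
ρ = (1 − cos θ)/κ = (1 − 0.10542)/1.2067 = 0.74134
z = sin θ / κ = 0.99443/1.2067 = 0.82409
x = ρ cos φ = 0.74134 × cos(146.94°) = -0.62132
y = ρ sin φ = 0.74134 × sin(146.94°) = 0.40441

-0.621 0.404 0.824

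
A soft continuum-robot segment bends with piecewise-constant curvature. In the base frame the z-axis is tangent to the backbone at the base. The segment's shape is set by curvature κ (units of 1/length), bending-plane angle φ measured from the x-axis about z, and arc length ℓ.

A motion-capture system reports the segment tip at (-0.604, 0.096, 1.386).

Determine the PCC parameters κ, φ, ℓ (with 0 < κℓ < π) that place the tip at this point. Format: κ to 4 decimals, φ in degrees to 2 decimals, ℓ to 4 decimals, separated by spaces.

ρ = √(x²+y²) = √(-0.604² + 0.096²) = 0.61158
φ = atan2(y, x) mod 360° = atan2(0.096, -0.604) = 170.9689°
|p|² = ρ² + z² = 0.61158² + 1.386² = 2.29503
κ = 2ρ / |p|² = 2×0.61158 / 2.29503 = 0.53296
θ = 2·atan2(ρ, z) = 2·atan2(0.61158, 1.386) = 0.83112 rad
ℓ = θ/κ = 0.83112/0.53296 = 1.55943

0.5330 170.97 1.5594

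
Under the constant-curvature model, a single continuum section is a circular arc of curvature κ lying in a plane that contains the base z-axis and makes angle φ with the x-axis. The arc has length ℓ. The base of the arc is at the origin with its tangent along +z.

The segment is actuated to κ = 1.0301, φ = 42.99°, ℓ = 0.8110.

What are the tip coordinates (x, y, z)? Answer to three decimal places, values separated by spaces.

θ = κ·ℓ = 1.0301 × 0.8110 = 0.83541 rad
ρ = (1 − cos θ)/κ = (1 − 0.67087)/1.0301 = 0.31951
z = sin θ / κ = 0.74157/1.0301 = 0.71990
x = ρ cos φ = 0.31951 × cos(42.99°) = 0.23371
y = ρ sin φ = 0.31951 × sin(42.99°) = 0.21786

0.234 0.218 0.720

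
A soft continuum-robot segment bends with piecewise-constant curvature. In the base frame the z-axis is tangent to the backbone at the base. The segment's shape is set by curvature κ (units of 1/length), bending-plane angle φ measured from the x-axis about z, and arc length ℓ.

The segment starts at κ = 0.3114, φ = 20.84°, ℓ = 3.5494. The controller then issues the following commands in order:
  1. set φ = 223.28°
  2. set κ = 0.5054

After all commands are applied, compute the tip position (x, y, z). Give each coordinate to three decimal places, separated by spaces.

-1.759 -1.657 1.930

initial: κ=0.3114, φ=20.84°, ℓ=3.5494
cmd 1: set φ=223.28° → (κ,φ,ℓ)=(0.3114,223.28°,3.5494) → tip=(-1.2884,-1.2133,2.8696)
cmd 2: set κ=0.5054 → (κ,φ,ℓ)=(0.5054,223.28°,3.5494) → tip=(-1.7591,-1.6566,1.9296)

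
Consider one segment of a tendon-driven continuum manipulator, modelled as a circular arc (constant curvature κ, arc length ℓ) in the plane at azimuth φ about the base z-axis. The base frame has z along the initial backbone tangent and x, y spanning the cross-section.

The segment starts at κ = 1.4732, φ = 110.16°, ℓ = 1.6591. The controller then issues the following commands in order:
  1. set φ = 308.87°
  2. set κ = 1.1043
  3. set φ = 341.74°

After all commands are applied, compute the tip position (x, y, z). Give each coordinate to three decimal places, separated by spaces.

1.082 -0.357 0.875

initial: κ=1.4732, φ=110.16°, ℓ=1.6591
cmd 1: set φ=308.87° → (κ,φ,ℓ)=(1.4732,308.87°,1.6591) → tip=(0.7525,-0.9336,0.4359)
cmd 2: set κ=1.1043 → (κ,φ,ℓ)=(1.1043,308.87°,1.6591) → tip=(0.7151,-0.8872,0.8748)
cmd 3: set φ=341.74° → (κ,φ,ℓ)=(1.1043,341.74°,1.6591) → tip=(1.0821,-0.3570,0.8748)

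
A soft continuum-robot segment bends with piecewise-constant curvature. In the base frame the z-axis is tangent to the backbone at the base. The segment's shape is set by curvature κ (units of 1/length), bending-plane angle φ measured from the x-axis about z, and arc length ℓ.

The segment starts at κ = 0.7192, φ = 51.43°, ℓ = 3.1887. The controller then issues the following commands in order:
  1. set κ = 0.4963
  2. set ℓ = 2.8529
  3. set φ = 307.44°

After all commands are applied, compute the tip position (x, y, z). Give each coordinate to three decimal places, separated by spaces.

1.036 -1.353 1.991

initial: κ=0.7192, φ=51.43°, ℓ=3.1887
cmd 1: set κ=0.4963 → (κ,φ,ℓ)=(0.4963,51.43°,3.1887) → tip=(1.2710,1.5939,2.0148)
cmd 2: set ℓ=2.8529 → (κ,φ,ℓ)=(0.4963,51.43°,2.8529) → tip=(1.0624,1.3323,1.9908)
cmd 3: set φ=307.44° → (κ,φ,ℓ)=(0.4963,307.44°,2.8529) → tip=(1.0359,-1.3530,1.9908)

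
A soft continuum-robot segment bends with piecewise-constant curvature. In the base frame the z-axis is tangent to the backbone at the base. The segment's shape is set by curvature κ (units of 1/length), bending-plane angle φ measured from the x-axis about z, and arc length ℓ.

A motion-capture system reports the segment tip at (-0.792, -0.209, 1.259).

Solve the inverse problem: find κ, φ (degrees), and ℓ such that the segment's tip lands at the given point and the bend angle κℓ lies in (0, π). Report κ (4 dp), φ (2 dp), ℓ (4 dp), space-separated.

ρ = √(x²+y²) = √(-0.792² + -0.209²) = 0.81911
φ = atan2(y, x) mod 360° = atan2(-0.209, -0.792) = 194.7827°
|p|² = ρ² + z² = 0.81911² + 1.259² = 2.25603
κ = 2ρ / |p|² = 2×0.81911 / 2.25603 = 0.72616
θ = 2·atan2(ρ, z) = 2·atan2(0.81911, 1.259) = 1.15360 rad
ℓ = θ/κ = 1.15360/0.72616 = 1.58864

0.7262 194.78 1.5886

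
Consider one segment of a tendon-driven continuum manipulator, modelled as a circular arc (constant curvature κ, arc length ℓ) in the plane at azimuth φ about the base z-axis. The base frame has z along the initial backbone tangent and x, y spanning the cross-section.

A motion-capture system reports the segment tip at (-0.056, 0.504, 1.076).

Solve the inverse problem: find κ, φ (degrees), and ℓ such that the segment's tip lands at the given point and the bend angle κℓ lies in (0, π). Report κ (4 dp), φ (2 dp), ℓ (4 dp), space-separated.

ρ = √(x²+y²) = √(-0.056² + 0.504²) = 0.50710
φ = atan2(y, x) mod 360° = atan2(0.504, -0.056) = 96.3402°
|p|² = ρ² + z² = 0.50710² + 1.076² = 1.41493
κ = 2ρ / |p|² = 2×0.50710 / 1.41493 = 0.71679
θ = 2·atan2(ρ, z) = 2·atan2(0.50710, 1.076) = 0.88082 rad
ℓ = θ/κ = 0.88082/0.71679 = 1.22885

0.7168 96.34 1.2288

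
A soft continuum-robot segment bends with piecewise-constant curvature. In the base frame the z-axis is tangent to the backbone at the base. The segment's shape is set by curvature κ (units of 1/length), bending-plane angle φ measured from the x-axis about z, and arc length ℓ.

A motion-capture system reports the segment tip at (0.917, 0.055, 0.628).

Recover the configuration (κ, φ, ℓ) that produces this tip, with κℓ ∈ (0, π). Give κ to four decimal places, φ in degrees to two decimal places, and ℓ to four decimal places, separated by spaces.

1.4837 3.43 1.3091

ρ = √(x²+y²) = √(0.917² + 0.055²) = 0.91865
φ = atan2(y, x) mod 360° = atan2(0.055, 0.917) = 3.4324°
|p|² = ρ² + z² = 0.91865² + 0.628² = 1.23830
κ = 2ρ / |p|² = 2×0.91865 / 1.23830 = 1.48373
θ = 2·atan2(ρ, z) = 2·atan2(0.91865, 0.628) = 1.94231 rad
ℓ = θ/κ = 1.94231/1.48373 = 1.30907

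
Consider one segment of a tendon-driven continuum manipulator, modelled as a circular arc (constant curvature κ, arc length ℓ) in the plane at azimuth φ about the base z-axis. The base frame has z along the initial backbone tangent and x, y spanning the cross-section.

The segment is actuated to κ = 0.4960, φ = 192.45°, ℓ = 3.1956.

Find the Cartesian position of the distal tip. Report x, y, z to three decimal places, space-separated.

-1.997 -0.441 2.016

θ = κ·ℓ = 0.4960 × 3.1956 = 1.58502 rad
ρ = (1 − cos θ)/κ = (1 − -0.01422)/0.4960 = 2.04480
z = sin θ / κ = 0.99990/0.4960 = 2.01593
x = ρ cos φ = 2.04480 × cos(192.45°) = -1.99672
y = ρ sin φ = 2.04480 × sin(192.45°) = -0.44083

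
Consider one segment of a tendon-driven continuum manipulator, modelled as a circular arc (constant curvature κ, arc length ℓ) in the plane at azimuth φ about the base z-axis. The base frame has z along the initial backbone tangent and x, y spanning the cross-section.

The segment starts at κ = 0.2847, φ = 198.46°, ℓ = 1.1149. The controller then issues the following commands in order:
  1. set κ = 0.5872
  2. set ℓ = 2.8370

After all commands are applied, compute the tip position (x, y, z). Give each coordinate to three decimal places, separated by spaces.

initial: κ=0.2847, φ=198.46°, ℓ=1.1149
cmd 1: set κ=0.5872 → (κ,φ,ℓ)=(0.5872,198.46°,1.1149) → tip=(-0.3340,-0.1115,1.0369)
cmd 2: set ℓ=2.8370 → (κ,φ,ℓ)=(0.5872,198.46°,2.8370) → tip=(-1.7687,-0.5904,1.6953)

-1.769 -0.590 1.695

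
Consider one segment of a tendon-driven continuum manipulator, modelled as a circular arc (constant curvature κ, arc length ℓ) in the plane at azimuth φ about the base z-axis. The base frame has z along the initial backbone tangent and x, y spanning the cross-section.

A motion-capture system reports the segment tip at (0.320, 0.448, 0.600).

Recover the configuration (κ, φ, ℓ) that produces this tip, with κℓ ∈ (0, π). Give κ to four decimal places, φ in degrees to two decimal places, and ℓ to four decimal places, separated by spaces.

ρ = √(x²+y²) = √(0.320² + 0.448²) = 0.55055
φ = atan2(y, x) mod 360° = atan2(0.448, 0.320) = 54.4623°
|p|² = ρ² + z² = 0.55055² + 0.600² = 0.66310
κ = 2ρ / |p|² = 2×0.55055 / 0.66310 = 1.66052
θ = 2·atan2(ρ, z) = 2·atan2(0.55055, 0.600) = 1.48489 rad
ℓ = θ/κ = 1.48489/1.66052 = 0.89423

1.6605 54.46 0.8942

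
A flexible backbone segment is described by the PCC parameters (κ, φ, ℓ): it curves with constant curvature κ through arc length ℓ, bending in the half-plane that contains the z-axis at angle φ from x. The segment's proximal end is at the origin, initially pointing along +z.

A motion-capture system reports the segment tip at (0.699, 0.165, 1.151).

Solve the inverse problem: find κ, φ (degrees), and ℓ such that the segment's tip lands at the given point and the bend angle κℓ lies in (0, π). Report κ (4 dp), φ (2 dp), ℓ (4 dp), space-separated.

0.7804 13.28 1.4297

ρ = √(x²+y²) = √(0.699² + 0.165²) = 0.71821
φ = atan2(y, x) mod 360° = atan2(0.165, 0.699) = 13.2816°
|p|² = ρ² + z² = 0.71821² + 1.151² = 1.84063
κ = 2ρ / |p|² = 2×0.71821 / 1.84063 = 0.78040
θ = 2·atan2(ρ, z) = 2·atan2(0.71821, 1.151) = 1.11574 rad
ℓ = θ/κ = 1.11574/0.78040 = 1.42971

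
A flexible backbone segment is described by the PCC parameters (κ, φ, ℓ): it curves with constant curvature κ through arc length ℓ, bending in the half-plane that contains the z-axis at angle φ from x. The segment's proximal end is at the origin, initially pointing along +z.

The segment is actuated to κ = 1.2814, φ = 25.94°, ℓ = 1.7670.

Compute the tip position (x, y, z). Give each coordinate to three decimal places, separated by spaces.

1.150 0.560 0.600

θ = κ·ℓ = 1.2814 × 1.7670 = 2.26423 rad
ρ = (1 − cos θ)/κ = (1 − -0.63918)/1.2814 = 1.27921
z = sin θ / κ = 0.76905/1.2814 = 0.60017
x = ρ cos φ = 1.27921 × cos(25.94°) = 1.15034
y = ρ sin φ = 1.27921 × sin(25.94°) = 0.55957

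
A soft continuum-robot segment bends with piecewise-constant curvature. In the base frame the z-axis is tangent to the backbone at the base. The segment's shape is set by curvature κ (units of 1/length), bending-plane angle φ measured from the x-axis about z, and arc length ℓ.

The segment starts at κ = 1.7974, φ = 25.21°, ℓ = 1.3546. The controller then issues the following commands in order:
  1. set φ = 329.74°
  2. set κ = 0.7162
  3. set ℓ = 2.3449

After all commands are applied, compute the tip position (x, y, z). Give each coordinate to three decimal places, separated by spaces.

1.337 -0.780 1.388

initial: κ=1.7974, φ=25.21°, ℓ=1.3546
cmd 1: set φ=329.74° → (κ,φ,ℓ)=(1.7974,329.74°,1.3546) → tip=(0.8460,-0.4936,0.3613)
cmd 2: set κ=0.7162 → (κ,φ,ℓ)=(0.7162,329.74°,1.3546) → tip=(0.5244,-0.3060,1.1519)
cmd 3: set ℓ=2.3449 → (κ,φ,ℓ)=(0.7162,329.74°,2.3449) → tip=(1.3368,-0.7799,1.3880)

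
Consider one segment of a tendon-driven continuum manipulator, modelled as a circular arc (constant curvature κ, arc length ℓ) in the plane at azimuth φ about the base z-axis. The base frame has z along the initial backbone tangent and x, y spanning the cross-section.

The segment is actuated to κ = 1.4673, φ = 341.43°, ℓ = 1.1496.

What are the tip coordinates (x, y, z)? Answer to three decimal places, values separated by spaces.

0.721 -0.242 0.677

θ = κ·ℓ = 1.4673 × 1.1496 = 1.68681 rad
ρ = (1 − cos θ)/κ = (1 − -0.11575)/1.4673 = 0.76041
z = sin θ / κ = 0.99328/1.4673 = 0.67694
x = ρ cos φ = 0.76041 × cos(341.43°) = 0.72082
y = ρ sin φ = 0.76041 × sin(341.43°) = -0.24216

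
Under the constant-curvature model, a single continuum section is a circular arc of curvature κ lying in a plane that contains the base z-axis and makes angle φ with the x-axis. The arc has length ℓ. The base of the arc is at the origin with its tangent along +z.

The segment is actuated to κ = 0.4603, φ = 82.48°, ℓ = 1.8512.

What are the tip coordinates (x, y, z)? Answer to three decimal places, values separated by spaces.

0.097 0.736 1.635

θ = κ·ℓ = 0.4603 × 1.8512 = 0.85211 rad
ρ = (1 − cos θ)/κ = (1 − 0.65840)/0.4603 = 0.74213
z = sin θ / κ = 0.75267/0.4603 = 1.63517
x = ρ cos φ = 0.74213 × cos(82.48°) = 0.09712
y = ρ sin φ = 0.74213 × sin(82.48°) = 0.73575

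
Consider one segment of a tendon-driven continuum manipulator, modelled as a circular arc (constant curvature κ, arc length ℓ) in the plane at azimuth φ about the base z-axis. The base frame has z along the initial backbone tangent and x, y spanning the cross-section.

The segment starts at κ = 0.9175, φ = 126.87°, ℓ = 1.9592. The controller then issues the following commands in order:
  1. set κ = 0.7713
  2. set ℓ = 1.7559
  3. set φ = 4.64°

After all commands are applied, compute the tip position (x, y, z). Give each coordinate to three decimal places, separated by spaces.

initial: κ=0.9175, φ=126.87°, ℓ=1.9592
cmd 1: set κ=0.7713 → (κ,φ,ℓ)=(0.7713,126.87°,1.9592) → tip=(-0.7315,0.9754,1.2942)
cmd 2: set ℓ=1.7559 → (κ,φ,ℓ)=(0.7713,126.87°,1.7559) → tip=(-0.6108,0.8144,1.2663)
cmd 3: set φ=4.64° → (κ,φ,ℓ)=(0.7713,4.64°,1.7559) → tip=(1.0147,0.0824,1.2663)

1.015 0.082 1.266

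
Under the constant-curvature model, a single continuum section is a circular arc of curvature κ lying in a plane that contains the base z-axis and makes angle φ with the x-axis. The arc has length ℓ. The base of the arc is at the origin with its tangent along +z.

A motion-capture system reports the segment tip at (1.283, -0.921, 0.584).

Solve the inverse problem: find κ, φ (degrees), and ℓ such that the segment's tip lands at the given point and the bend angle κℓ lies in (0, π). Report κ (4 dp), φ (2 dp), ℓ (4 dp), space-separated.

1.1140 324.33 2.1842

ρ = √(x²+y²) = √(1.283² + -0.921²) = 1.57934
φ = atan2(y, x) mod 360° = atan2(-0.921, 1.283) = 324.3274°
|p|² = ρ² + z² = 1.57934² + 0.584² = 2.83539
κ = 2ρ / |p|² = 2×1.57934 / 2.83539 = 1.11402
θ = 2·atan2(ρ, z) = 2·atan2(1.57934, 0.584) = 2.43323 rad
ℓ = θ/κ = 2.43323/1.11402 = 2.18418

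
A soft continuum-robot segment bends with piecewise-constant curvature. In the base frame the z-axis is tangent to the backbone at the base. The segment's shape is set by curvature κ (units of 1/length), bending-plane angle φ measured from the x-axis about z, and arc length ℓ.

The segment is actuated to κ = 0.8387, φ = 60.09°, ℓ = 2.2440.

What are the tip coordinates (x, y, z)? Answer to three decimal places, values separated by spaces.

0.777 1.350 1.135

θ = κ·ℓ = 0.8387 × 2.2440 = 1.88204 rad
ρ = (1 − cos θ)/κ = (1 − -0.30625)/0.8387 = 1.55746
z = sin θ / κ = 0.95195/0.8387 = 1.13503
x = ρ cos φ = 1.55746 × cos(60.09°) = 0.77661
y = ρ sin φ = 1.55746 × sin(60.09°) = 1.35003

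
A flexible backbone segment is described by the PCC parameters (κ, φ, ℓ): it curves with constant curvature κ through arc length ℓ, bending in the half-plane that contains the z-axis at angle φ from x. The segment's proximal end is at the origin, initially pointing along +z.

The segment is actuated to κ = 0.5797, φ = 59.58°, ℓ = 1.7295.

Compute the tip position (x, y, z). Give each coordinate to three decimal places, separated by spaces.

θ = κ·ℓ = 0.5797 × 1.7295 = 1.00259 rad
ρ = (1 − cos θ)/κ = (1 − 0.53812)/0.5797 = 0.79676
z = sin θ / κ = 0.84287/0.5797 = 1.45397
x = ρ cos φ = 0.79676 × cos(59.58°) = 0.40343
y = ρ sin φ = 0.79676 × sin(59.58°) = 0.68707

0.403 0.687 1.454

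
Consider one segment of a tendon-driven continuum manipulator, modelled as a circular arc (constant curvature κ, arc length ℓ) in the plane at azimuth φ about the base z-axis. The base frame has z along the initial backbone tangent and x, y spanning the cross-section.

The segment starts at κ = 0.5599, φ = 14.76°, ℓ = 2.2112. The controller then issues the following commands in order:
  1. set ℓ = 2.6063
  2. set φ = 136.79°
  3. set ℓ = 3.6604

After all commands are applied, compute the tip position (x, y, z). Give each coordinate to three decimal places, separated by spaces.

initial: κ=0.5599, φ=14.76°, ℓ=2.2112
cmd 1: set ℓ=2.6063 → (κ,φ,ℓ)=(0.5599,14.76°,2.6063) → tip=(1.5349,0.4044,1.7749)
cmd 2: set φ=136.79° → (κ,φ,ℓ)=(0.5599,136.79°,2.6063) → tip=(-1.1569,1.0868,1.7749)
cmd 3: set ℓ=3.6604 → (κ,φ,ℓ)=(0.5599,136.79°,3.6604) → tip=(-1.9013,1.7861,1.5853)

-1.901 1.786 1.585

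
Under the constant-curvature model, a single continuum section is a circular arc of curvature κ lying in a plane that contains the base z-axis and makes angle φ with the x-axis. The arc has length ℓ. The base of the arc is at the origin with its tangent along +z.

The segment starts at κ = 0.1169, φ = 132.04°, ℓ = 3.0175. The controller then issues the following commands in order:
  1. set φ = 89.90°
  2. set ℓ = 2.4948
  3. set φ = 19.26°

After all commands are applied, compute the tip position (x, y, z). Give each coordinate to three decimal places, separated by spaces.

initial: κ=0.1169, φ=132.04°, ℓ=3.0175
cmd 1: set φ=89.90° → (κ,φ,ℓ)=(0.1169,89.90°,3.0175) → tip=(0.0009,0.5267,2.9553)
cmd 2: set ℓ=2.4948 → (κ,φ,ℓ)=(0.1169,89.90°,2.4948) → tip=(0.0006,0.3612,2.4596)
cmd 3: set φ=19.26° → (κ,φ,ℓ)=(0.1169,19.26°,2.4948) → tip=(0.3410,0.1192,2.4596)

0.341 0.119 2.460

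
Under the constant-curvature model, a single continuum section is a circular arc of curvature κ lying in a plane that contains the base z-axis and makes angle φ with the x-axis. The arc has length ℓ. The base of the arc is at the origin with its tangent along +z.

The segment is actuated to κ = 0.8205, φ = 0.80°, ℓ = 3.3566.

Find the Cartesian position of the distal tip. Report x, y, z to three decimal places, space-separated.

2.347 0.033 0.461

θ = κ·ℓ = 0.8205 × 3.3566 = 2.75409 rad
ρ = (1 − cos θ)/κ = (1 − -0.92586)/0.8205 = 2.34717
z = sin θ / κ = 0.37788/0.8205 = 0.46054
x = ρ cos φ = 2.34717 × cos(0.80°) = 2.34694
y = ρ sin φ = 2.34717 × sin(0.80°) = 0.03277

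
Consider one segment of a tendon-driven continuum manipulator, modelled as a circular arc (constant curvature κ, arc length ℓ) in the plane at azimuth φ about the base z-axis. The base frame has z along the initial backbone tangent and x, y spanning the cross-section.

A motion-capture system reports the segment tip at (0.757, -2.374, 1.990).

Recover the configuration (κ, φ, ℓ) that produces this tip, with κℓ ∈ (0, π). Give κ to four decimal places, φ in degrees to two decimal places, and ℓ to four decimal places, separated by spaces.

0.4901 287.69 3.6603

ρ = √(x²+y²) = √(0.757² + -2.374²) = 2.49177
φ = atan2(y, x) mod 360° = atan2(-2.374, 0.757) = 287.6860°
|p|² = ρ² + z² = 2.49177² + 1.990² = 10.16903
κ = 2ρ / |p|² = 2×2.49177 / 10.16903 = 0.49007
θ = 2·atan2(ρ, z) = 2·atan2(2.49177, 1.990) = 1.79378 rad
ℓ = θ/κ = 1.79378/0.49007 = 3.66025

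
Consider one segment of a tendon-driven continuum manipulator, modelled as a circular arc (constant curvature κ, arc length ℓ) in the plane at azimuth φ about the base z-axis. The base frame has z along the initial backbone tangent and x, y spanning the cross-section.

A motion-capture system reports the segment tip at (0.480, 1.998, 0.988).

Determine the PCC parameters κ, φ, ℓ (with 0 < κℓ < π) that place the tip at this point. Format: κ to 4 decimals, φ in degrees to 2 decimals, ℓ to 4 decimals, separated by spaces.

ρ = √(x²+y²) = √(0.480² + 1.998²) = 2.05485
φ = atan2(y, x) mod 360° = atan2(1.998, 0.480) = 76.4913°
|p|² = ρ² + z² = 2.05485² + 0.988² = 5.19855
κ = 2ρ / |p|² = 2×2.05485 / 5.19855 = 0.79055
θ = 2·atan2(ρ, z) = 2·atan2(2.05485, 0.988) = 2.24523 rad
ℓ = θ/κ = 2.24523/0.79055 = 2.84010

0.7905 76.49 2.8401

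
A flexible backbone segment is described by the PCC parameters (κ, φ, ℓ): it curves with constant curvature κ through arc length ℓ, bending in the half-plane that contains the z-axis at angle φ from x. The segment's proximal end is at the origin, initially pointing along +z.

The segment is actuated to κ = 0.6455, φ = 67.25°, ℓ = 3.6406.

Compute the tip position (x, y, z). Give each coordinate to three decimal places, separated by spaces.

θ = κ·ℓ = 0.6455 × 3.6406 = 2.35001 rad
ρ = (1 − cos θ)/κ = (1 − -0.70272)/0.6455 = 2.63783
z = sin θ / κ = 0.71147/0.6455 = 1.10220
x = ρ cos φ = 2.63783 × cos(67.25°) = 1.02008
y = ρ sin φ = 2.63783 × sin(67.25°) = 2.43261

1.020 2.433 1.102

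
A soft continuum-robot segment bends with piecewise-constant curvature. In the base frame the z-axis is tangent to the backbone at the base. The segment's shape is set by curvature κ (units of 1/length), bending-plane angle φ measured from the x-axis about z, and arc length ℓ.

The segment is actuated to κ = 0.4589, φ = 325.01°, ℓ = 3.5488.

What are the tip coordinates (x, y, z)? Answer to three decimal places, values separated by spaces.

θ = κ·ℓ = 0.4589 × 3.5488 = 1.62854 rad
ρ = (1 − cos θ)/κ = (1 − -0.05772)/0.4589 = 2.30489
z = sin θ / κ = 0.99833/0.4589 = 2.17549
x = ρ cos φ = 2.30489 × cos(325.01°) = 1.88829
y = ρ sin φ = 2.30489 × sin(325.01°) = -1.32170

1.888 -1.322 2.175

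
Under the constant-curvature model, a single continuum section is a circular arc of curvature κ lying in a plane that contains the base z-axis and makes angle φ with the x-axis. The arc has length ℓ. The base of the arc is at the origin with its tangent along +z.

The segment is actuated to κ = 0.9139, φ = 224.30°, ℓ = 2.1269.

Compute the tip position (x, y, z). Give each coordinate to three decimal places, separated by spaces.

θ = κ·ℓ = 0.9139 × 2.1269 = 1.94377 rad
ρ = (1 − cos θ)/κ = (1 − -0.36439)/0.9139 = 1.49293
z = sin θ / κ = 0.93125/0.9139 = 1.01898
x = ρ cos φ = 1.49293 × cos(224.30°) = -1.06848
y = ρ sin φ = 1.49293 × sin(224.30°) = -1.04269

-1.068 -1.043 1.019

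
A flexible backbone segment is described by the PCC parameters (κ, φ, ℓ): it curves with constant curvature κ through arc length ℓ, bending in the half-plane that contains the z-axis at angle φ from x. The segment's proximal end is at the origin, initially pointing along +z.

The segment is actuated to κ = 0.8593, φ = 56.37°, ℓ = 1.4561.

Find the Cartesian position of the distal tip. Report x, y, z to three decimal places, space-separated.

0.442 0.665 1.105

θ = κ·ℓ = 0.8593 × 1.4561 = 1.25123 rad
ρ = (1 − cos θ)/κ = (1 − 0.31416)/0.8593 = 0.79814
z = sin θ / κ = 0.94937/0.8593 = 1.10482
x = ρ cos φ = 0.79814 × cos(56.37°) = 0.44203
y = ρ sin φ = 0.79814 × sin(56.37°) = 0.66456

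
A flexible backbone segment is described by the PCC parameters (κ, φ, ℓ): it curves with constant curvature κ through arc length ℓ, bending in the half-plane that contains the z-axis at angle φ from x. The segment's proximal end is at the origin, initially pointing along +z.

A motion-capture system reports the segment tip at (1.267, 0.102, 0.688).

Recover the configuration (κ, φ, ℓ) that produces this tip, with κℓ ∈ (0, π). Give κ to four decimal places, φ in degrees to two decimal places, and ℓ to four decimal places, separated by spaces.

1.2169 4.60 1.7662

ρ = √(x²+y²) = √(1.267² + 0.102²) = 1.27110
φ = atan2(y, x) mod 360° = atan2(0.102, 1.267) = 4.6027°
|p|² = ρ² + z² = 1.27110² + 0.688² = 2.08904
κ = 2ρ / |p|² = 2×1.27110 / 2.08904 = 1.21692
θ = 2·atan2(ρ, z) = 2·atan2(1.27110, 0.688) = 2.14937 rad
ℓ = θ/κ = 2.14937/1.21692 = 1.76623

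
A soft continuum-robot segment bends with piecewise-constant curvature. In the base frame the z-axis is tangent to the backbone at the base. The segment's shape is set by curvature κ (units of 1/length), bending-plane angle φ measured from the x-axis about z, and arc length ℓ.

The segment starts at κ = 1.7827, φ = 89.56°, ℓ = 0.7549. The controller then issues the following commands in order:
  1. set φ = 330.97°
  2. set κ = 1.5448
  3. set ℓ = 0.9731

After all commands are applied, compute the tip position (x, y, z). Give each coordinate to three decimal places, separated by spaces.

0.528 -0.293 0.646

initial: κ=1.7827, φ=89.56°, ℓ=0.7549
cmd 1: set φ=330.97° → (κ,φ,ℓ)=(1.7827,330.97°,0.7549) → tip=(0.3810,-0.2115,0.5468)
cmd 2: set κ=1.5448 → (κ,φ,ℓ)=(1.5448,330.97°,0.7549) → tip=(0.3432,-0.1905,0.5951)
cmd 3: set ℓ=0.9731 → (κ,φ,ℓ)=(1.5448,330.97°,0.9731) → tip=(0.5278,-0.2929,0.6459)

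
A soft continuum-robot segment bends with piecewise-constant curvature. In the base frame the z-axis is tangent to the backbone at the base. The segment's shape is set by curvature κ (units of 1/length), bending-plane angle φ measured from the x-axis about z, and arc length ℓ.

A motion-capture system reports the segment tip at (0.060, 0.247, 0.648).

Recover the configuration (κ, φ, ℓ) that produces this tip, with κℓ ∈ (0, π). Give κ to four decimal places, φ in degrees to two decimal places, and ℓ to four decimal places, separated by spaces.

1.0492 76.35 0.7125

ρ = √(x²+y²) = √(0.060² + 0.247²) = 0.25418
φ = atan2(y, x) mod 360° = atan2(0.247, 0.060) = 76.3465°
|p|² = ρ² + z² = 0.25418² + 0.648² = 0.48451
κ = 2ρ / |p|² = 2×0.25418 / 0.48451 = 1.04923
θ = 2·atan2(ρ, z) = 2·atan2(0.25418, 0.648) = 0.74763 rad
ℓ = θ/κ = 0.74763/1.04923 = 0.71255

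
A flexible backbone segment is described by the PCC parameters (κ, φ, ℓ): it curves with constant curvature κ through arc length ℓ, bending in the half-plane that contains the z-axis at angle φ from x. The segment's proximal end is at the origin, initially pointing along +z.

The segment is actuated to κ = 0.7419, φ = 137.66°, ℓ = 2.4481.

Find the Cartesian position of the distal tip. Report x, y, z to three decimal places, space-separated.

θ = κ·ℓ = 0.7419 × 2.4481 = 1.81625 rad
ρ = (1 − cos θ)/κ = (1 − -0.24299)/0.7419 = 1.67542
z = sin θ / κ = 0.97003/0.7419 = 1.30749
x = ρ cos φ = 1.67542 × cos(137.66°) = -1.23840
y = ρ sin φ = 1.67542 × sin(137.66°) = 1.12844

-1.238 1.128 1.307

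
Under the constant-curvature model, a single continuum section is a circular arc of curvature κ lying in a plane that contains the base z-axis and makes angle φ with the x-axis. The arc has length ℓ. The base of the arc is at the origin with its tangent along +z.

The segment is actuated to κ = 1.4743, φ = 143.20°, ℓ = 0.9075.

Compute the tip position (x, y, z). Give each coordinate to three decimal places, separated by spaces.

θ = κ·ℓ = 1.4743 × 0.9075 = 1.33793 rad
ρ = (1 − cos θ)/κ = (1 − 0.23077)/1.4743 = 0.52176
z = sin θ / κ = 0.97301/1.4743 = 0.65998
x = ρ cos φ = 0.52176 × cos(143.20°) = -0.41779
y = ρ sin φ = 0.52176 × sin(143.20°) = 0.31255

-0.418 0.313 0.660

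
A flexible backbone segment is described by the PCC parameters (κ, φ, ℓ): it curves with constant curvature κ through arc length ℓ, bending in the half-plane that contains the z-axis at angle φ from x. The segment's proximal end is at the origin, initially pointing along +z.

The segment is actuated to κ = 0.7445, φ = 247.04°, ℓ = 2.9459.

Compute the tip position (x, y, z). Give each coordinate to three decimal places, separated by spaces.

θ = κ·ℓ = 0.7445 × 2.9459 = 2.19322 rad
ρ = (1 − cos θ)/κ = (1 − -0.58301)/0.7445 = 2.12627
z = sin θ / κ = 0.81247/0.7445 = 1.09129
x = ρ cos φ = 2.12627 × cos(247.04°) = -0.82943
y = ρ sin φ = 2.12627 × sin(247.04°) = -1.95782

-0.829 -1.958 1.091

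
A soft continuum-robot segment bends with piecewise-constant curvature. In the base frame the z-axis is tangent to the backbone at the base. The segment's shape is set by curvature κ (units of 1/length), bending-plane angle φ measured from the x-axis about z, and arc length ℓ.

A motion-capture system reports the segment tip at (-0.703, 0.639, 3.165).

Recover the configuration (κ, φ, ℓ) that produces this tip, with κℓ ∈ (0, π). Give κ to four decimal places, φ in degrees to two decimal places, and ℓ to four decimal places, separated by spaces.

ρ = √(x²+y²) = √(-0.703² + 0.639²) = 0.95002
φ = atan2(y, x) mod 360° = atan2(0.639, -0.703) = 137.7304°
|p|² = ρ² + z² = 0.95002² + 3.165² = 10.91976
κ = 2ρ / |p|² = 2×0.95002 / 10.91976 = 0.17400
θ = 2·atan2(ρ, z) = 2·atan2(0.95002, 3.165) = 0.58321 rad
ℓ = θ/κ = 0.58321/0.17400 = 3.35181

0.1740 137.73 3.3518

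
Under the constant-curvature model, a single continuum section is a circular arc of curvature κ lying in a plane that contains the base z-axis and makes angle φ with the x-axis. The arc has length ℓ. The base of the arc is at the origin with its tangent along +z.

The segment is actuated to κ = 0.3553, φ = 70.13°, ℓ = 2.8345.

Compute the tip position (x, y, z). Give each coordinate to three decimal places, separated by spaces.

0.445 1.233 2.379

θ = κ·ℓ = 0.3553 × 2.8345 = 1.00710 rad
ρ = (1 − cos θ)/κ = (1 − 0.53432)/0.3553 = 1.31068
z = sin θ / κ = 0.84528/0.3553 = 2.37907
x = ρ cos φ = 1.31068 × cos(70.13°) = 0.44548
y = ρ sin φ = 1.31068 × sin(70.13°) = 1.23265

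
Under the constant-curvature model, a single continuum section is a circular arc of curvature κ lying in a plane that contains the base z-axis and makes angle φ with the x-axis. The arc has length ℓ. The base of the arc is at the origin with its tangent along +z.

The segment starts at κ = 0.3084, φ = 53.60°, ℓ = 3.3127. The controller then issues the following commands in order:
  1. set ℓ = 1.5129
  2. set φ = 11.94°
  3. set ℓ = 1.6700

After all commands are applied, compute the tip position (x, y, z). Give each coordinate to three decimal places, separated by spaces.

initial: κ=0.3084, φ=53.60°, ℓ=3.3127
cmd 1: set ℓ=1.5129 → (κ,φ,ℓ)=(0.3084,53.60°,1.5129) → tip=(0.2057,0.2790,1.4586)
cmd 2: set φ=11.94° → (κ,φ,ℓ)=(0.3084,11.94°,1.5129) → tip=(0.3391,0.0717,1.4586)
cmd 3: set ℓ=1.6700 → (κ,φ,ℓ)=(0.3084,11.94°,1.6700) → tip=(0.4115,0.0870,1.5971)

0.412 0.087 1.597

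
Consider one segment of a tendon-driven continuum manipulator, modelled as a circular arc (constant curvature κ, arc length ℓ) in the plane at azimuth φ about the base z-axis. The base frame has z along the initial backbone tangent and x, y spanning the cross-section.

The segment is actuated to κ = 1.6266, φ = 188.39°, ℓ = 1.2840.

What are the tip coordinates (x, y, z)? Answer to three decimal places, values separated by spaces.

θ = κ·ℓ = 1.6266 × 1.2840 = 2.08855 rad
ρ = (1 − cos θ)/κ = (1 − -0.49493)/1.6266 = 0.91905
z = sin θ / κ = 0.86893/1.6266 = 0.53420
x = ρ cos φ = 0.91905 × cos(188.39°) = -0.90922
y = ρ sin φ = 0.91905 × sin(188.39°) = -0.13410

-0.909 -0.134 0.534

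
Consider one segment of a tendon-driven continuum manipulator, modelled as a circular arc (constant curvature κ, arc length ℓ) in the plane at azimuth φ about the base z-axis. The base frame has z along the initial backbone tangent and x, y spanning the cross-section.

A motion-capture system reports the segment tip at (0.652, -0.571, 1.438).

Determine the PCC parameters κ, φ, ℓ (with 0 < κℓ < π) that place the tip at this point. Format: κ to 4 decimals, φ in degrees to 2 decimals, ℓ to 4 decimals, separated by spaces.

ρ = √(x²+y²) = √(0.652² + -0.571²) = 0.86669
φ = atan2(y, x) mod 360° = atan2(-0.571, 0.652) = 318.7892°
|p|² = ρ² + z² = 0.86669² + 1.438² = 2.81899
κ = 2ρ / |p|² = 2×0.86669 / 2.81899 = 0.61489
θ = 2·atan2(ρ, z) = 2·atan2(0.86669, 1.438) = 1.08481 rad
ℓ = θ/κ = 1.08481/0.61489 = 1.76423

0.6149 318.79 1.7642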